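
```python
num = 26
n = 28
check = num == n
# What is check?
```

Answer: False

Derivation:
Trace (tracking check):
num = 26  # -> num = 26
n = 28  # -> n = 28
check = num == n  # -> check = False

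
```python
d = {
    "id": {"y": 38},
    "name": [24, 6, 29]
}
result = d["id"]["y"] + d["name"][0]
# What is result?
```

Answer: 62

Derivation:
Trace (tracking result):
d = {'id': {'y': 38}, 'name': [24, 6, 29]}  # -> d = {'id': {'y': 38}, 'name': [24, 6, 29]}
result = d['id']['y'] + d['name'][0]  # -> result = 62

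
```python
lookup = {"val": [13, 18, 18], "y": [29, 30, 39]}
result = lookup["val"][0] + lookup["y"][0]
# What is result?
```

Trace (tracking result):
lookup = {'val': [13, 18, 18], 'y': [29, 30, 39]}  # -> lookup = {'val': [13, 18, 18], 'y': [29, 30, 39]}
result = lookup['val'][0] + lookup['y'][0]  # -> result = 42

Answer: 42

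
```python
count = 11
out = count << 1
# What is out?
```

Answer: 22

Derivation:
Trace (tracking out):
count = 11  # -> count = 11
out = count << 1  # -> out = 22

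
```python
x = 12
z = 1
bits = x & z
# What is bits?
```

Answer: 0

Derivation:
Trace (tracking bits):
x = 12  # -> x = 12
z = 1  # -> z = 1
bits = x & z  # -> bits = 0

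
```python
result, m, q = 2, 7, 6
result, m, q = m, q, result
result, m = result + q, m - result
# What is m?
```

Answer: -1

Derivation:
Trace (tracking m):
result, m, q = (2, 7, 6)  # -> result = 2, m = 7, q = 6
result, m, q = (m, q, result)  # -> result = 7, m = 6, q = 2
result, m = (result + q, m - result)  # -> result = 9, m = -1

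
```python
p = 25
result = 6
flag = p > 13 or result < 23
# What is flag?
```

Trace (tracking flag):
p = 25  # -> p = 25
result = 6  # -> result = 6
flag = p > 13 or result < 23  # -> flag = True

Answer: True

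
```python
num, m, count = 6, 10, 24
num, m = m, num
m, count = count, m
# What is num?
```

Trace (tracking num):
num, m, count = (6, 10, 24)  # -> num = 6, m = 10, count = 24
num, m = (m, num)  # -> num = 10, m = 6
m, count = (count, m)  # -> m = 24, count = 6

Answer: 10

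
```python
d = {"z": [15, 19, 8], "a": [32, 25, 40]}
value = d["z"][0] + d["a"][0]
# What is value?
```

Answer: 47

Derivation:
Trace (tracking value):
d = {'z': [15, 19, 8], 'a': [32, 25, 40]}  # -> d = {'z': [15, 19, 8], 'a': [32, 25, 40]}
value = d['z'][0] + d['a'][0]  # -> value = 47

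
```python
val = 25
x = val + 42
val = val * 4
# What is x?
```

Trace (tracking x):
val = 25  # -> val = 25
x = val + 42  # -> x = 67
val = val * 4  # -> val = 100

Answer: 67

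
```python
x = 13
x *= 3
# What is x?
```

Answer: 39

Derivation:
Trace (tracking x):
x = 13  # -> x = 13
x *= 3  # -> x = 39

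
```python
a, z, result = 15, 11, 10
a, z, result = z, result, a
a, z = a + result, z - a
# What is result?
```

Trace (tracking result):
a, z, result = (15, 11, 10)  # -> a = 15, z = 11, result = 10
a, z, result = (z, result, a)  # -> a = 11, z = 10, result = 15
a, z = (a + result, z - a)  # -> a = 26, z = -1

Answer: 15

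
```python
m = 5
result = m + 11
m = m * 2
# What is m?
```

Answer: 10

Derivation:
Trace (tracking m):
m = 5  # -> m = 5
result = m + 11  # -> result = 16
m = m * 2  # -> m = 10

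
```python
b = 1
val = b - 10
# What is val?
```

Answer: -9

Derivation:
Trace (tracking val):
b = 1  # -> b = 1
val = b - 10  # -> val = -9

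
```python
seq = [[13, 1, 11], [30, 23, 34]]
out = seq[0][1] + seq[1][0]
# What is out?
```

Answer: 31

Derivation:
Trace (tracking out):
seq = [[13, 1, 11], [30, 23, 34]]  # -> seq = [[13, 1, 11], [30, 23, 34]]
out = seq[0][1] + seq[1][0]  # -> out = 31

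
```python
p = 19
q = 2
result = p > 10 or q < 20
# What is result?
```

Trace (tracking result):
p = 19  # -> p = 19
q = 2  # -> q = 2
result = p > 10 or q < 20  # -> result = True

Answer: True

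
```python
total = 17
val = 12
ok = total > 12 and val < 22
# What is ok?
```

Answer: True

Derivation:
Trace (tracking ok):
total = 17  # -> total = 17
val = 12  # -> val = 12
ok = total > 12 and val < 22  # -> ok = True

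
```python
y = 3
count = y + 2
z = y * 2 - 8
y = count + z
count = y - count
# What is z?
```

Trace (tracking z):
y = 3  # -> y = 3
count = y + 2  # -> count = 5
z = y * 2 - 8  # -> z = -2
y = count + z  # -> y = 3
count = y - count  # -> count = -2

Answer: -2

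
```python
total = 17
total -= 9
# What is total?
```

Trace (tracking total):
total = 17  # -> total = 17
total -= 9  # -> total = 8

Answer: 8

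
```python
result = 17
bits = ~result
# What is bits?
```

Answer: -18

Derivation:
Trace (tracking bits):
result = 17  # -> result = 17
bits = ~result  # -> bits = -18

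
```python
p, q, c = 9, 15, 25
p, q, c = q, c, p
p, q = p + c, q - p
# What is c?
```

Answer: 9

Derivation:
Trace (tracking c):
p, q, c = (9, 15, 25)  # -> p = 9, q = 15, c = 25
p, q, c = (q, c, p)  # -> p = 15, q = 25, c = 9
p, q = (p + c, q - p)  # -> p = 24, q = 10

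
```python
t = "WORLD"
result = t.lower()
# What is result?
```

Trace (tracking result):
t = 'WORLD'  # -> t = 'WORLD'
result = t.lower()  # -> result = 'world'

Answer: 'world'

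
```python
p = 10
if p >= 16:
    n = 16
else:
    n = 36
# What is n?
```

Trace (tracking n):
p = 10  # -> p = 10
if p >= 16:  # condition is False
else:
    n = 36  # -> n = 36

Answer: 36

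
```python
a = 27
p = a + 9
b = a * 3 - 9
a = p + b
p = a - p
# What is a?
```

Trace (tracking a):
a = 27  # -> a = 27
p = a + 9  # -> p = 36
b = a * 3 - 9  # -> b = 72
a = p + b  # -> a = 108
p = a - p  # -> p = 72

Answer: 108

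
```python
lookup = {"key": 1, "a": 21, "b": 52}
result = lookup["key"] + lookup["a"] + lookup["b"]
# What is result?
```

Trace (tracking result):
lookup = {'key': 1, 'a': 21, 'b': 52}  # -> lookup = {'key': 1, 'a': 21, 'b': 52}
result = lookup['key'] + lookup['a'] + lookup['b']  # -> result = 74

Answer: 74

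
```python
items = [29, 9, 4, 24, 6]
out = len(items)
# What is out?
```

Trace (tracking out):
items = [29, 9, 4, 24, 6]  # -> items = [29, 9, 4, 24, 6]
out = len(items)  # -> out = 5

Answer: 5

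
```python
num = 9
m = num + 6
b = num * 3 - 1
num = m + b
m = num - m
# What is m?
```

Answer: 26

Derivation:
Trace (tracking m):
num = 9  # -> num = 9
m = num + 6  # -> m = 15
b = num * 3 - 1  # -> b = 26
num = m + b  # -> num = 41
m = num - m  # -> m = 26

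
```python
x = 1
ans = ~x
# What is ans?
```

Trace (tracking ans):
x = 1  # -> x = 1
ans = ~x  # -> ans = -2

Answer: -2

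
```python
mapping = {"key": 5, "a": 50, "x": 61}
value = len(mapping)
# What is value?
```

Trace (tracking value):
mapping = {'key': 5, 'a': 50, 'x': 61}  # -> mapping = {'key': 5, 'a': 50, 'x': 61}
value = len(mapping)  # -> value = 3

Answer: 3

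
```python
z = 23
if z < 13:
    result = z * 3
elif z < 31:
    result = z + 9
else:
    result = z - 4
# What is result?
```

Answer: 32

Derivation:
Trace (tracking result):
z = 23  # -> z = 23
if z < 13:  # condition is False
elif z < 31:  # condition is True
    result = z + 9  # -> result = 32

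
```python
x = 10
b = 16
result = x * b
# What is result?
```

Answer: 160

Derivation:
Trace (tracking result):
x = 10  # -> x = 10
b = 16  # -> b = 16
result = x * b  # -> result = 160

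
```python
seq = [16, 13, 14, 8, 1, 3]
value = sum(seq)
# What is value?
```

Answer: 55

Derivation:
Trace (tracking value):
seq = [16, 13, 14, 8, 1, 3]  # -> seq = [16, 13, 14, 8, 1, 3]
value = sum(seq)  # -> value = 55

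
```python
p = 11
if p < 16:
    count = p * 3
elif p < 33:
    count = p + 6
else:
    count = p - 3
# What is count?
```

Answer: 33

Derivation:
Trace (tracking count):
p = 11  # -> p = 11
if p < 16:  # condition is True
    count = p * 3  # -> count = 33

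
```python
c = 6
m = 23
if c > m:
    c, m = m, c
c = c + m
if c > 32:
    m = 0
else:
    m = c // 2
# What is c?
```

Answer: 29

Derivation:
Trace (tracking c):
c = 6  # -> c = 6
m = 23  # -> m = 23
if c > m:  # condition is False
c = c + m  # -> c = 29
if c > 32:  # condition is False
else:
    m = c // 2  # -> m = 14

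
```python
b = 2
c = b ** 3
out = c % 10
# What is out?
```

Trace (tracking out):
b = 2  # -> b = 2
c = b ** 3  # -> c = 8
out = c % 10  # -> out = 8

Answer: 8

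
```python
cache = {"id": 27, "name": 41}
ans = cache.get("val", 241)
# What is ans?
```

Answer: 241

Derivation:
Trace (tracking ans):
cache = {'id': 27, 'name': 41}  # -> cache = {'id': 27, 'name': 41}
ans = cache.get('val', 241)  # -> ans = 241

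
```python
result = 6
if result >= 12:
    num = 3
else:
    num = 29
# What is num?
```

Answer: 29

Derivation:
Trace (tracking num):
result = 6  # -> result = 6
if result >= 12:  # condition is False
else:
    num = 29  # -> num = 29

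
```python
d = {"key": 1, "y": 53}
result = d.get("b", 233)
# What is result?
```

Trace (tracking result):
d = {'key': 1, 'y': 53}  # -> d = {'key': 1, 'y': 53}
result = d.get('b', 233)  # -> result = 233

Answer: 233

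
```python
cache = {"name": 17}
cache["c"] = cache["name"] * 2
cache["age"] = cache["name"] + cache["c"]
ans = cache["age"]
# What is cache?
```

Trace (tracking cache):
cache = {'name': 17}  # -> cache = {'name': 17}
cache['c'] = cache['name'] * 2  # -> cache = {'name': 17, 'c': 34}
cache['age'] = cache['name'] + cache['c']  # -> cache = {'name': 17, 'c': 34, 'age': 51}
ans = cache['age']  # -> ans = 51

Answer: {'name': 17, 'c': 34, 'age': 51}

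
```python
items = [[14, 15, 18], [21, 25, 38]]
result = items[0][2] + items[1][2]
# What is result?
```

Answer: 56

Derivation:
Trace (tracking result):
items = [[14, 15, 18], [21, 25, 38]]  # -> items = [[14, 15, 18], [21, 25, 38]]
result = items[0][2] + items[1][2]  # -> result = 56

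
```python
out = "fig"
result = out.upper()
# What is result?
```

Answer: 'FIG'

Derivation:
Trace (tracking result):
out = 'fig'  # -> out = 'fig'
result = out.upper()  # -> result = 'FIG'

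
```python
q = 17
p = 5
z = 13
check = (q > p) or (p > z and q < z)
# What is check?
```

Answer: True

Derivation:
Trace (tracking check):
q = 17  # -> q = 17
p = 5  # -> p = 5
z = 13  # -> z = 13
check = q > p or (p > z and q < z)  # -> check = True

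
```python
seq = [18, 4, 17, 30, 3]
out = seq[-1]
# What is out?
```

Answer: 3

Derivation:
Trace (tracking out):
seq = [18, 4, 17, 30, 3]  # -> seq = [18, 4, 17, 30, 3]
out = seq[-1]  # -> out = 3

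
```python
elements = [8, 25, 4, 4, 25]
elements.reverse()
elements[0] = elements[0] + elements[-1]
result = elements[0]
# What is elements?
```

Trace (tracking elements):
elements = [8, 25, 4, 4, 25]  # -> elements = [8, 25, 4, 4, 25]
elements.reverse()  # -> elements = [25, 4, 4, 25, 8]
elements[0] = elements[0] + elements[-1]  # -> elements = [33, 4, 4, 25, 8]
result = elements[0]  # -> result = 33

Answer: [33, 4, 4, 25, 8]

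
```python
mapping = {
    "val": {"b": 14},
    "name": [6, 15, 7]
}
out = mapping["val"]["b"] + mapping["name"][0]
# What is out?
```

Answer: 20

Derivation:
Trace (tracking out):
mapping = {'val': {'b': 14}, 'name': [6, 15, 7]}  # -> mapping = {'val': {'b': 14}, 'name': [6, 15, 7]}
out = mapping['val']['b'] + mapping['name'][0]  # -> out = 20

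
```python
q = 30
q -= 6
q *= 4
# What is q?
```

Answer: 96

Derivation:
Trace (tracking q):
q = 30  # -> q = 30
q -= 6  # -> q = 24
q *= 4  # -> q = 96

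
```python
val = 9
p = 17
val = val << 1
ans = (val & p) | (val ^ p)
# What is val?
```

Answer: 18

Derivation:
Trace (tracking val):
val = 9  # -> val = 9
p = 17  # -> p = 17
val = val << 1  # -> val = 18
ans = val & p | val ^ p  # -> ans = 19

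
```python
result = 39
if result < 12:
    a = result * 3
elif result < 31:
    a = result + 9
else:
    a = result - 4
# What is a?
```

Answer: 35

Derivation:
Trace (tracking a):
result = 39  # -> result = 39
if result < 12:  # condition is False
elif result < 31:  # condition is False
else:
    a = result - 4  # -> a = 35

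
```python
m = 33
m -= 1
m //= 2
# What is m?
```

Answer: 16

Derivation:
Trace (tracking m):
m = 33  # -> m = 33
m -= 1  # -> m = 32
m //= 2  # -> m = 16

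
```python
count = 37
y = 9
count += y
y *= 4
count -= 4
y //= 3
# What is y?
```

Trace (tracking y):
count = 37  # -> count = 37
y = 9  # -> y = 9
count += y  # -> count = 46
y *= 4  # -> y = 36
count -= 4  # -> count = 42
y //= 3  # -> y = 12

Answer: 12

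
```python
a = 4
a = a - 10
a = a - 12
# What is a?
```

Trace (tracking a):
a = 4  # -> a = 4
a = a - 10  # -> a = -6
a = a - 12  # -> a = -18

Answer: -18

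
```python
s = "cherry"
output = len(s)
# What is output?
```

Trace (tracking output):
s = 'cherry'  # -> s = 'cherry'
output = len(s)  # -> output = 6

Answer: 6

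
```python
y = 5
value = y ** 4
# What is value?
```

Trace (tracking value):
y = 5  # -> y = 5
value = y ** 4  # -> value = 625

Answer: 625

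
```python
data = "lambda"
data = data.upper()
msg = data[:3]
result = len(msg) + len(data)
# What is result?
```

Trace (tracking result):
data = 'lambda'  # -> data = 'lambda'
data = data.upper()  # -> data = 'LAMBDA'
msg = data[:3]  # -> msg = 'LAM'
result = len(msg) + len(data)  # -> result = 9

Answer: 9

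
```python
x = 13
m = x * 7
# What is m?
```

Trace (tracking m):
x = 13  # -> x = 13
m = x * 7  # -> m = 91

Answer: 91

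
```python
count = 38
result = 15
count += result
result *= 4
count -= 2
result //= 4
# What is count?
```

Trace (tracking count):
count = 38  # -> count = 38
result = 15  # -> result = 15
count += result  # -> count = 53
result *= 4  # -> result = 60
count -= 2  # -> count = 51
result //= 4  # -> result = 15

Answer: 51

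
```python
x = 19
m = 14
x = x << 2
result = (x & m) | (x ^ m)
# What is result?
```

Answer: 78

Derivation:
Trace (tracking result):
x = 19  # -> x = 19
m = 14  # -> m = 14
x = x << 2  # -> x = 76
result = x & m | x ^ m  # -> result = 78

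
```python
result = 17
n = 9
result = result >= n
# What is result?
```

Answer: True

Derivation:
Trace (tracking result):
result = 17  # -> result = 17
n = 9  # -> n = 9
result = result >= n  # -> result = True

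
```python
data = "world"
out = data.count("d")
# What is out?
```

Trace (tracking out):
data = 'world'  # -> data = 'world'
out = data.count('d')  # -> out = 1

Answer: 1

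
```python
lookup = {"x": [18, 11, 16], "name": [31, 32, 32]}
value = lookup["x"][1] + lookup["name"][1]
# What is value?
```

Answer: 43

Derivation:
Trace (tracking value):
lookup = {'x': [18, 11, 16], 'name': [31, 32, 32]}  # -> lookup = {'x': [18, 11, 16], 'name': [31, 32, 32]}
value = lookup['x'][1] + lookup['name'][1]  # -> value = 43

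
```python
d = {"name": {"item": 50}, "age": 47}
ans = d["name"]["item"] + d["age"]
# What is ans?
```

Trace (tracking ans):
d = {'name': {'item': 50}, 'age': 47}  # -> d = {'name': {'item': 50}, 'age': 47}
ans = d['name']['item'] + d['age']  # -> ans = 97

Answer: 97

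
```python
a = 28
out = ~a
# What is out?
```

Answer: -29

Derivation:
Trace (tracking out):
a = 28  # -> a = 28
out = ~a  # -> out = -29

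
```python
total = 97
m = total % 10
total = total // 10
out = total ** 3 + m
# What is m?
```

Trace (tracking m):
total = 97  # -> total = 97
m = total % 10  # -> m = 7
total = total // 10  # -> total = 9
out = total ** 3 + m  # -> out = 736

Answer: 7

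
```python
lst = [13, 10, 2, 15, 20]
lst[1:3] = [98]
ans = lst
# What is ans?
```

Answer: [13, 98, 15, 20]

Derivation:
Trace (tracking ans):
lst = [13, 10, 2, 15, 20]  # -> lst = [13, 10, 2, 15, 20]
lst[1:3] = [98]  # -> lst = [13, 98, 15, 20]
ans = lst  # -> ans = [13, 98, 15, 20]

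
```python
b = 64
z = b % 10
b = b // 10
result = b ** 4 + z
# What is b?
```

Answer: 6

Derivation:
Trace (tracking b):
b = 64  # -> b = 64
z = b % 10  # -> z = 4
b = b // 10  # -> b = 6
result = b ** 4 + z  # -> result = 1300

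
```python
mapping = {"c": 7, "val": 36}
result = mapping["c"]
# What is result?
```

Trace (tracking result):
mapping = {'c': 7, 'val': 36}  # -> mapping = {'c': 7, 'val': 36}
result = mapping['c']  # -> result = 7

Answer: 7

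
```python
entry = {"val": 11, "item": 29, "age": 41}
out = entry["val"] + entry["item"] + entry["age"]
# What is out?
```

Trace (tracking out):
entry = {'val': 11, 'item': 29, 'age': 41}  # -> entry = {'val': 11, 'item': 29, 'age': 41}
out = entry['val'] + entry['item'] + entry['age']  # -> out = 81

Answer: 81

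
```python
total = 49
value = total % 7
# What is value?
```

Answer: 0

Derivation:
Trace (tracking value):
total = 49  # -> total = 49
value = total % 7  # -> value = 0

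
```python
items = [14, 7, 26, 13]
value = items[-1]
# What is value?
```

Answer: 13

Derivation:
Trace (tracking value):
items = [14, 7, 26, 13]  # -> items = [14, 7, 26, 13]
value = items[-1]  # -> value = 13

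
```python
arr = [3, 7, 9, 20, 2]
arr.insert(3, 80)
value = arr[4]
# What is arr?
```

Answer: [3, 7, 9, 80, 20, 2]

Derivation:
Trace (tracking arr):
arr = [3, 7, 9, 20, 2]  # -> arr = [3, 7, 9, 20, 2]
arr.insert(3, 80)  # -> arr = [3, 7, 9, 80, 20, 2]
value = arr[4]  # -> value = 20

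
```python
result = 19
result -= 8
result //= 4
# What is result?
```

Answer: 2

Derivation:
Trace (tracking result):
result = 19  # -> result = 19
result -= 8  # -> result = 11
result //= 4  # -> result = 2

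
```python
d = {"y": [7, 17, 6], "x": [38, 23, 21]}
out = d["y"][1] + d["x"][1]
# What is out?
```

Trace (tracking out):
d = {'y': [7, 17, 6], 'x': [38, 23, 21]}  # -> d = {'y': [7, 17, 6], 'x': [38, 23, 21]}
out = d['y'][1] + d['x'][1]  # -> out = 40

Answer: 40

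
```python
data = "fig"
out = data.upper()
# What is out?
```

Answer: 'FIG'

Derivation:
Trace (tracking out):
data = 'fig'  # -> data = 'fig'
out = data.upper()  # -> out = 'FIG'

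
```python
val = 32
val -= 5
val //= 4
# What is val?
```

Answer: 6

Derivation:
Trace (tracking val):
val = 32  # -> val = 32
val -= 5  # -> val = 27
val //= 4  # -> val = 6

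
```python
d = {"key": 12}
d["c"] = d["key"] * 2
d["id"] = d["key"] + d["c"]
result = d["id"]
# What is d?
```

Answer: {'key': 12, 'c': 24, 'id': 36}

Derivation:
Trace (tracking d):
d = {'key': 12}  # -> d = {'key': 12}
d['c'] = d['key'] * 2  # -> d = {'key': 12, 'c': 24}
d['id'] = d['key'] + d['c']  # -> d = {'key': 12, 'c': 24, 'id': 36}
result = d['id']  # -> result = 36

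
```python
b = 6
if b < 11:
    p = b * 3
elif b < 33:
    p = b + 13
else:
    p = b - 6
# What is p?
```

Trace (tracking p):
b = 6  # -> b = 6
if b < 11:  # condition is True
    p = b * 3  # -> p = 18

Answer: 18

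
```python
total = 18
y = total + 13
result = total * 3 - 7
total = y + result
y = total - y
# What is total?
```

Answer: 78

Derivation:
Trace (tracking total):
total = 18  # -> total = 18
y = total + 13  # -> y = 31
result = total * 3 - 7  # -> result = 47
total = y + result  # -> total = 78
y = total - y  # -> y = 47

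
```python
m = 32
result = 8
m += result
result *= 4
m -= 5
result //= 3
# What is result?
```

Answer: 10

Derivation:
Trace (tracking result):
m = 32  # -> m = 32
result = 8  # -> result = 8
m += result  # -> m = 40
result *= 4  # -> result = 32
m -= 5  # -> m = 35
result //= 3  # -> result = 10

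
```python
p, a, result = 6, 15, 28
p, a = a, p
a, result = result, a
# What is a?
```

Answer: 28

Derivation:
Trace (tracking a):
p, a, result = (6, 15, 28)  # -> p = 6, a = 15, result = 28
p, a = (a, p)  # -> p = 15, a = 6
a, result = (result, a)  # -> a = 28, result = 6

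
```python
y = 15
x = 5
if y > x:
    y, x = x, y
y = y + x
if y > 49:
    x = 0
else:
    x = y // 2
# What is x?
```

Answer: 10

Derivation:
Trace (tracking x):
y = 15  # -> y = 15
x = 5  # -> x = 5
if y > x:  # condition is True
    y, x = (x, y)  # -> y = 5, x = 15
y = y + x  # -> y = 20
if y > 49:  # condition is False
else:
    x = y // 2  # -> x = 10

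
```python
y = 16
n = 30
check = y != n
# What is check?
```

Answer: True

Derivation:
Trace (tracking check):
y = 16  # -> y = 16
n = 30  # -> n = 30
check = y != n  # -> check = True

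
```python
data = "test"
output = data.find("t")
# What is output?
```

Trace (tracking output):
data = 'test'  # -> data = 'test'
output = data.find('t')  # -> output = 0

Answer: 0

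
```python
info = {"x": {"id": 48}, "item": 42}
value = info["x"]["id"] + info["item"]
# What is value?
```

Trace (tracking value):
info = {'x': {'id': 48}, 'item': 42}  # -> info = {'x': {'id': 48}, 'item': 42}
value = info['x']['id'] + info['item']  # -> value = 90

Answer: 90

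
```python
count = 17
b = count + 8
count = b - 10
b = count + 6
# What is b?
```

Trace (tracking b):
count = 17  # -> count = 17
b = count + 8  # -> b = 25
count = b - 10  # -> count = 15
b = count + 6  # -> b = 21

Answer: 21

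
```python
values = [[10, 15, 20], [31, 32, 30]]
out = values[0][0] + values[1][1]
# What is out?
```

Trace (tracking out):
values = [[10, 15, 20], [31, 32, 30]]  # -> values = [[10, 15, 20], [31, 32, 30]]
out = values[0][0] + values[1][1]  # -> out = 42

Answer: 42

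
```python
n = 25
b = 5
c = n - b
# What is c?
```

Answer: 20

Derivation:
Trace (tracking c):
n = 25  # -> n = 25
b = 5  # -> b = 5
c = n - b  # -> c = 20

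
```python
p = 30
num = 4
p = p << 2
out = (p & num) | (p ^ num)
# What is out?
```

Trace (tracking out):
p = 30  # -> p = 30
num = 4  # -> num = 4
p = p << 2  # -> p = 120
out = p & num | p ^ num  # -> out = 124

Answer: 124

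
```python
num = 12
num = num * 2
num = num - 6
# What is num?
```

Answer: 18

Derivation:
Trace (tracking num):
num = 12  # -> num = 12
num = num * 2  # -> num = 24
num = num - 6  # -> num = 18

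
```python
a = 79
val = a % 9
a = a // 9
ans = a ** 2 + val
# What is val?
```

Trace (tracking val):
a = 79  # -> a = 79
val = a % 9  # -> val = 7
a = a // 9  # -> a = 8
ans = a ** 2 + val  # -> ans = 71

Answer: 7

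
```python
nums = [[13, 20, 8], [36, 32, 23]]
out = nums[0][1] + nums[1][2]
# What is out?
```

Trace (tracking out):
nums = [[13, 20, 8], [36, 32, 23]]  # -> nums = [[13, 20, 8], [36, 32, 23]]
out = nums[0][1] + nums[1][2]  # -> out = 43

Answer: 43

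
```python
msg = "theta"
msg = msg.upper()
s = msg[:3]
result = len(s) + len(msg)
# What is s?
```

Answer: 'THE'

Derivation:
Trace (tracking s):
msg = 'theta'  # -> msg = 'theta'
msg = msg.upper()  # -> msg = 'THETA'
s = msg[:3]  # -> s = 'THE'
result = len(s) + len(msg)  # -> result = 8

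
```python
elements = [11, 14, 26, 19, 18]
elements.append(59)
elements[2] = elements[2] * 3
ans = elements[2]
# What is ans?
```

Trace (tracking ans):
elements = [11, 14, 26, 19, 18]  # -> elements = [11, 14, 26, 19, 18]
elements.append(59)  # -> elements = [11, 14, 26, 19, 18, 59]
elements[2] = elements[2] * 3  # -> elements = [11, 14, 78, 19, 18, 59]
ans = elements[2]  # -> ans = 78

Answer: 78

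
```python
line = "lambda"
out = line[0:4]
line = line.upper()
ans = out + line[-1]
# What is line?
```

Trace (tracking line):
line = 'lambda'  # -> line = 'lambda'
out = line[0:4]  # -> out = 'lamb'
line = line.upper()  # -> line = 'LAMBDA'
ans = out + line[-1]  # -> ans = 'lambA'

Answer: 'LAMBDA'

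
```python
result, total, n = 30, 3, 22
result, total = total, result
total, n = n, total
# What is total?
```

Trace (tracking total):
result, total, n = (30, 3, 22)  # -> result = 30, total = 3, n = 22
result, total = (total, result)  # -> result = 3, total = 30
total, n = (n, total)  # -> total = 22, n = 30

Answer: 22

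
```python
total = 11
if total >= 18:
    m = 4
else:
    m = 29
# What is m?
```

Answer: 29

Derivation:
Trace (tracking m):
total = 11  # -> total = 11
if total >= 18:  # condition is False
else:
    m = 29  # -> m = 29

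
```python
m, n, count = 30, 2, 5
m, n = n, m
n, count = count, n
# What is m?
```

Answer: 2

Derivation:
Trace (tracking m):
m, n, count = (30, 2, 5)  # -> m = 30, n = 2, count = 5
m, n = (n, m)  # -> m = 2, n = 30
n, count = (count, n)  # -> n = 5, count = 30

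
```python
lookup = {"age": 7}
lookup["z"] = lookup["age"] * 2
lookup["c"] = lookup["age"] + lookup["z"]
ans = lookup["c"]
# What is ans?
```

Trace (tracking ans):
lookup = {'age': 7}  # -> lookup = {'age': 7}
lookup['z'] = lookup['age'] * 2  # -> lookup = {'age': 7, 'z': 14}
lookup['c'] = lookup['age'] + lookup['z']  # -> lookup = {'age': 7, 'z': 14, 'c': 21}
ans = lookup['c']  # -> ans = 21

Answer: 21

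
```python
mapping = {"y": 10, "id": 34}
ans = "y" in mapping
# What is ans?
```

Trace (tracking ans):
mapping = {'y': 10, 'id': 34}  # -> mapping = {'y': 10, 'id': 34}
ans = 'y' in mapping  # -> ans = True

Answer: True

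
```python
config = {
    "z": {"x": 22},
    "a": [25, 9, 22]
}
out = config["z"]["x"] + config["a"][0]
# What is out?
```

Answer: 47

Derivation:
Trace (tracking out):
config = {'z': {'x': 22}, 'a': [25, 9, 22]}  # -> config = {'z': {'x': 22}, 'a': [25, 9, 22]}
out = config['z']['x'] + config['a'][0]  # -> out = 47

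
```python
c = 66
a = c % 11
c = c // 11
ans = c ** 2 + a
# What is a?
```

Trace (tracking a):
c = 66  # -> c = 66
a = c % 11  # -> a = 0
c = c // 11  # -> c = 6
ans = c ** 2 + a  # -> ans = 36

Answer: 0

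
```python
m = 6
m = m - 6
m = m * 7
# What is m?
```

Trace (tracking m):
m = 6  # -> m = 6
m = m - 6  # -> m = 0
m = m * 7  # -> m = 0

Answer: 0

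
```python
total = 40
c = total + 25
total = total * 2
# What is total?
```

Answer: 80

Derivation:
Trace (tracking total):
total = 40  # -> total = 40
c = total + 25  # -> c = 65
total = total * 2  # -> total = 80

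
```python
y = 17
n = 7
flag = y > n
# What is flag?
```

Answer: True

Derivation:
Trace (tracking flag):
y = 17  # -> y = 17
n = 7  # -> n = 7
flag = y > n  # -> flag = True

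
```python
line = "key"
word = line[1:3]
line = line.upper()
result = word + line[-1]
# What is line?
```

Trace (tracking line):
line = 'key'  # -> line = 'key'
word = line[1:3]  # -> word = 'ey'
line = line.upper()  # -> line = 'KEY'
result = word + line[-1]  # -> result = 'eyY'

Answer: 'KEY'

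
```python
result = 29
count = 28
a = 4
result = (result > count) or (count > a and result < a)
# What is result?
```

Answer: True

Derivation:
Trace (tracking result):
result = 29  # -> result = 29
count = 28  # -> count = 28
a = 4  # -> a = 4
result = result > count or (count > a and result < a)  # -> result = True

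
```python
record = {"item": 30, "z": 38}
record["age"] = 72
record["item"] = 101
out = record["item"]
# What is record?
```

Trace (tracking record):
record = {'item': 30, 'z': 38}  # -> record = {'item': 30, 'z': 38}
record['age'] = 72  # -> record = {'item': 30, 'z': 38, 'age': 72}
record['item'] = 101  # -> record = {'item': 101, 'z': 38, 'age': 72}
out = record['item']  # -> out = 101

Answer: {'item': 101, 'z': 38, 'age': 72}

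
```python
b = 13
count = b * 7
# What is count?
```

Trace (tracking count):
b = 13  # -> b = 13
count = b * 7  # -> count = 91

Answer: 91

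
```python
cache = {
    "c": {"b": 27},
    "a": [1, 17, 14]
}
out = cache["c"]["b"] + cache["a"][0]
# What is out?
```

Answer: 28

Derivation:
Trace (tracking out):
cache = {'c': {'b': 27}, 'a': [1, 17, 14]}  # -> cache = {'c': {'b': 27}, 'a': [1, 17, 14]}
out = cache['c']['b'] + cache['a'][0]  # -> out = 28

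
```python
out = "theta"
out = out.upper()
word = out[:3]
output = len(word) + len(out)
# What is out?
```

Answer: 'THETA'

Derivation:
Trace (tracking out):
out = 'theta'  # -> out = 'theta'
out = out.upper()  # -> out = 'THETA'
word = out[:3]  # -> word = 'THE'
output = len(word) + len(out)  # -> output = 8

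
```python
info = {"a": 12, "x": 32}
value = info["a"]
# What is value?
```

Answer: 12

Derivation:
Trace (tracking value):
info = {'a': 12, 'x': 32}  # -> info = {'a': 12, 'x': 32}
value = info['a']  # -> value = 12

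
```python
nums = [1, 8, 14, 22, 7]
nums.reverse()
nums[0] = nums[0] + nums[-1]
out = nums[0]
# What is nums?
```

Answer: [8, 22, 14, 8, 1]

Derivation:
Trace (tracking nums):
nums = [1, 8, 14, 22, 7]  # -> nums = [1, 8, 14, 22, 7]
nums.reverse()  # -> nums = [7, 22, 14, 8, 1]
nums[0] = nums[0] + nums[-1]  # -> nums = [8, 22, 14, 8, 1]
out = nums[0]  # -> out = 8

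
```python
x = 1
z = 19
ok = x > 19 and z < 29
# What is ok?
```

Answer: False

Derivation:
Trace (tracking ok):
x = 1  # -> x = 1
z = 19  # -> z = 19
ok = x > 19 and z < 29  # -> ok = False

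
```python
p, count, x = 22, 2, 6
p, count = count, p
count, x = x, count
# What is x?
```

Answer: 22

Derivation:
Trace (tracking x):
p, count, x = (22, 2, 6)  # -> p = 22, count = 2, x = 6
p, count = (count, p)  # -> p = 2, count = 22
count, x = (x, count)  # -> count = 6, x = 22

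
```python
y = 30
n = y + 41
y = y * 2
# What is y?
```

Answer: 60

Derivation:
Trace (tracking y):
y = 30  # -> y = 30
n = y + 41  # -> n = 71
y = y * 2  # -> y = 60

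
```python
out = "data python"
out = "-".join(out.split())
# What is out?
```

Trace (tracking out):
out = 'data python'  # -> out = 'data python'
out = '-'.join(out.split())  # -> out = 'data-python'

Answer: 'data-python'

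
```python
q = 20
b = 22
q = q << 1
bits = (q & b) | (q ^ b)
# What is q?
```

Trace (tracking q):
q = 20  # -> q = 20
b = 22  # -> b = 22
q = q << 1  # -> q = 40
bits = q & b | q ^ b  # -> bits = 62

Answer: 40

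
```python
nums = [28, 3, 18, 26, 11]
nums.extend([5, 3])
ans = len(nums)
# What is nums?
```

Answer: [28, 3, 18, 26, 11, 5, 3]

Derivation:
Trace (tracking nums):
nums = [28, 3, 18, 26, 11]  # -> nums = [28, 3, 18, 26, 11]
nums.extend([5, 3])  # -> nums = [28, 3, 18, 26, 11, 5, 3]
ans = len(nums)  # -> ans = 7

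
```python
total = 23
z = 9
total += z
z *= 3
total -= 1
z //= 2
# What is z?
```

Trace (tracking z):
total = 23  # -> total = 23
z = 9  # -> z = 9
total += z  # -> total = 32
z *= 3  # -> z = 27
total -= 1  # -> total = 31
z //= 2  # -> z = 13

Answer: 13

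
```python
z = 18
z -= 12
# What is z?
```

Trace (tracking z):
z = 18  # -> z = 18
z -= 12  # -> z = 6

Answer: 6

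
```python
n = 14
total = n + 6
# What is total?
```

Trace (tracking total):
n = 14  # -> n = 14
total = n + 6  # -> total = 20

Answer: 20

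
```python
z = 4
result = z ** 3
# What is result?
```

Trace (tracking result):
z = 4  # -> z = 4
result = z ** 3  # -> result = 64

Answer: 64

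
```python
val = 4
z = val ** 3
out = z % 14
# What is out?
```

Answer: 8

Derivation:
Trace (tracking out):
val = 4  # -> val = 4
z = val ** 3  # -> z = 64
out = z % 14  # -> out = 8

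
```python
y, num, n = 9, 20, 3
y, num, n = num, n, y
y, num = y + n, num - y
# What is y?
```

Answer: 29

Derivation:
Trace (tracking y):
y, num, n = (9, 20, 3)  # -> y = 9, num = 20, n = 3
y, num, n = (num, n, y)  # -> y = 20, num = 3, n = 9
y, num = (y + n, num - y)  # -> y = 29, num = -17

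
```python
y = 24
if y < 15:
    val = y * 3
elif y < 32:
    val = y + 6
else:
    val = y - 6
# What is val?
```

Answer: 30

Derivation:
Trace (tracking val):
y = 24  # -> y = 24
if y < 15:  # condition is False
elif y < 32:  # condition is True
    val = y + 6  # -> val = 30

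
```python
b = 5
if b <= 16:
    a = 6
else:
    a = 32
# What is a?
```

Answer: 6

Derivation:
Trace (tracking a):
b = 5  # -> b = 5
if b <= 16:  # condition is True
    a = 6  # -> a = 6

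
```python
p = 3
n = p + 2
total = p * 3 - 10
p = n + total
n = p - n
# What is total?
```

Answer: -1

Derivation:
Trace (tracking total):
p = 3  # -> p = 3
n = p + 2  # -> n = 5
total = p * 3 - 10  # -> total = -1
p = n + total  # -> p = 4
n = p - n  # -> n = -1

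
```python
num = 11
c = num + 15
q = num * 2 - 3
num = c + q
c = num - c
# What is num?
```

Answer: 45

Derivation:
Trace (tracking num):
num = 11  # -> num = 11
c = num + 15  # -> c = 26
q = num * 2 - 3  # -> q = 19
num = c + q  # -> num = 45
c = num - c  # -> c = 19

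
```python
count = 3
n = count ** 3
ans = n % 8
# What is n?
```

Trace (tracking n):
count = 3  # -> count = 3
n = count ** 3  # -> n = 27
ans = n % 8  # -> ans = 3

Answer: 27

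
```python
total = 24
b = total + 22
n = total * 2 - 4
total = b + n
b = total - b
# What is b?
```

Answer: 44

Derivation:
Trace (tracking b):
total = 24  # -> total = 24
b = total + 22  # -> b = 46
n = total * 2 - 4  # -> n = 44
total = b + n  # -> total = 90
b = total - b  # -> b = 44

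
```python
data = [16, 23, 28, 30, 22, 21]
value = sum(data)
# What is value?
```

Trace (tracking value):
data = [16, 23, 28, 30, 22, 21]  # -> data = [16, 23, 28, 30, 22, 21]
value = sum(data)  # -> value = 140

Answer: 140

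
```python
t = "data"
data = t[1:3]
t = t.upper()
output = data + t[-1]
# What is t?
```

Answer: 'DATA'

Derivation:
Trace (tracking t):
t = 'data'  # -> t = 'data'
data = t[1:3]  # -> data = 'at'
t = t.upper()  # -> t = 'DATA'
output = data + t[-1]  # -> output = 'atA'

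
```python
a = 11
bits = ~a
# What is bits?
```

Answer: -12

Derivation:
Trace (tracking bits):
a = 11  # -> a = 11
bits = ~a  # -> bits = -12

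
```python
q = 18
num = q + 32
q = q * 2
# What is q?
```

Trace (tracking q):
q = 18  # -> q = 18
num = q + 32  # -> num = 50
q = q * 2  # -> q = 36

Answer: 36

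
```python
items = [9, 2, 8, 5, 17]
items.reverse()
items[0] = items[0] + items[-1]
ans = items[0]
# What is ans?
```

Trace (tracking ans):
items = [9, 2, 8, 5, 17]  # -> items = [9, 2, 8, 5, 17]
items.reverse()  # -> items = [17, 5, 8, 2, 9]
items[0] = items[0] + items[-1]  # -> items = [26, 5, 8, 2, 9]
ans = items[0]  # -> ans = 26

Answer: 26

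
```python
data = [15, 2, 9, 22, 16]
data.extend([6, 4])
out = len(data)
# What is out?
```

Answer: 7

Derivation:
Trace (tracking out):
data = [15, 2, 9, 22, 16]  # -> data = [15, 2, 9, 22, 16]
data.extend([6, 4])  # -> data = [15, 2, 9, 22, 16, 6, 4]
out = len(data)  # -> out = 7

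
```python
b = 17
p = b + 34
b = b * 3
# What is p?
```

Trace (tracking p):
b = 17  # -> b = 17
p = b + 34  # -> p = 51
b = b * 3  # -> b = 51

Answer: 51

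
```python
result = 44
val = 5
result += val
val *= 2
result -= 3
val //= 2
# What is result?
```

Answer: 46

Derivation:
Trace (tracking result):
result = 44  # -> result = 44
val = 5  # -> val = 5
result += val  # -> result = 49
val *= 2  # -> val = 10
result -= 3  # -> result = 46
val //= 2  # -> val = 5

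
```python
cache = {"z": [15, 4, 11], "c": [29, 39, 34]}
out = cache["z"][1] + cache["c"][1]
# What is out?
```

Trace (tracking out):
cache = {'z': [15, 4, 11], 'c': [29, 39, 34]}  # -> cache = {'z': [15, 4, 11], 'c': [29, 39, 34]}
out = cache['z'][1] + cache['c'][1]  # -> out = 43

Answer: 43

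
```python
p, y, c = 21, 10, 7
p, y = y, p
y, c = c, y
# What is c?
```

Trace (tracking c):
p, y, c = (21, 10, 7)  # -> p = 21, y = 10, c = 7
p, y = (y, p)  # -> p = 10, y = 21
y, c = (c, y)  # -> y = 7, c = 21

Answer: 21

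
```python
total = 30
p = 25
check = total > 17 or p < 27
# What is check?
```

Answer: True

Derivation:
Trace (tracking check):
total = 30  # -> total = 30
p = 25  # -> p = 25
check = total > 17 or p < 27  # -> check = True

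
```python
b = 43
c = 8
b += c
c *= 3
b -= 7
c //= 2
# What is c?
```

Trace (tracking c):
b = 43  # -> b = 43
c = 8  # -> c = 8
b += c  # -> b = 51
c *= 3  # -> c = 24
b -= 7  # -> b = 44
c //= 2  # -> c = 12

Answer: 12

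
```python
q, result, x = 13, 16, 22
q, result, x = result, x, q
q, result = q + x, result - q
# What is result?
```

Answer: 6

Derivation:
Trace (tracking result):
q, result, x = (13, 16, 22)  # -> q = 13, result = 16, x = 22
q, result, x = (result, x, q)  # -> q = 16, result = 22, x = 13
q, result = (q + x, result - q)  # -> q = 29, result = 6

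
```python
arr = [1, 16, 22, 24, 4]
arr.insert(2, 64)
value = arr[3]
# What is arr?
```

Answer: [1, 16, 64, 22, 24, 4]

Derivation:
Trace (tracking arr):
arr = [1, 16, 22, 24, 4]  # -> arr = [1, 16, 22, 24, 4]
arr.insert(2, 64)  # -> arr = [1, 16, 64, 22, 24, 4]
value = arr[3]  # -> value = 22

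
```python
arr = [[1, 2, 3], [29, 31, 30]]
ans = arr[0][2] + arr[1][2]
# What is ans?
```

Trace (tracking ans):
arr = [[1, 2, 3], [29, 31, 30]]  # -> arr = [[1, 2, 3], [29, 31, 30]]
ans = arr[0][2] + arr[1][2]  # -> ans = 33

Answer: 33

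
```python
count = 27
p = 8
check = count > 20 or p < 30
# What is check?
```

Answer: True

Derivation:
Trace (tracking check):
count = 27  # -> count = 27
p = 8  # -> p = 8
check = count > 20 or p < 30  # -> check = True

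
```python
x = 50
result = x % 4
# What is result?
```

Trace (tracking result):
x = 50  # -> x = 50
result = x % 4  # -> result = 2

Answer: 2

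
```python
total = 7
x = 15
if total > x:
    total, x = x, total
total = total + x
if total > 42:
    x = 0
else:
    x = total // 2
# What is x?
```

Trace (tracking x):
total = 7  # -> total = 7
x = 15  # -> x = 15
if total > x:  # condition is False
total = total + x  # -> total = 22
if total > 42:  # condition is False
else:
    x = total // 2  # -> x = 11

Answer: 11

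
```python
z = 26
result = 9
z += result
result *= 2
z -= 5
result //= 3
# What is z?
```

Trace (tracking z):
z = 26  # -> z = 26
result = 9  # -> result = 9
z += result  # -> z = 35
result *= 2  # -> result = 18
z -= 5  # -> z = 30
result //= 3  # -> result = 6

Answer: 30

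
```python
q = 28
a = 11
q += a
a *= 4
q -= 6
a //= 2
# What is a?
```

Trace (tracking a):
q = 28  # -> q = 28
a = 11  # -> a = 11
q += a  # -> q = 39
a *= 4  # -> a = 44
q -= 6  # -> q = 33
a //= 2  # -> a = 22

Answer: 22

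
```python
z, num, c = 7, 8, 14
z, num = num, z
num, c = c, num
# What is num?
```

Trace (tracking num):
z, num, c = (7, 8, 14)  # -> z = 7, num = 8, c = 14
z, num = (num, z)  # -> z = 8, num = 7
num, c = (c, num)  # -> num = 14, c = 7

Answer: 14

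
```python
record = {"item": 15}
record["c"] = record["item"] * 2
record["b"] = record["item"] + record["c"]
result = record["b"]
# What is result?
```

Trace (tracking result):
record = {'item': 15}  # -> record = {'item': 15}
record['c'] = record['item'] * 2  # -> record = {'item': 15, 'c': 30}
record['b'] = record['item'] + record['c']  # -> record = {'item': 15, 'c': 30, 'b': 45}
result = record['b']  # -> result = 45

Answer: 45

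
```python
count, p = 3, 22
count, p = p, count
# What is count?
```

Answer: 22

Derivation:
Trace (tracking count):
count, p = (3, 22)  # -> count = 3, p = 22
count, p = (p, count)  # -> count = 22, p = 3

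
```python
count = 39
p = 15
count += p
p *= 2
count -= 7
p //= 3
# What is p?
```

Trace (tracking p):
count = 39  # -> count = 39
p = 15  # -> p = 15
count += p  # -> count = 54
p *= 2  # -> p = 30
count -= 7  # -> count = 47
p //= 3  # -> p = 10

Answer: 10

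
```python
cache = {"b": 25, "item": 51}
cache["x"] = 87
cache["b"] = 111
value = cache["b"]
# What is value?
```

Answer: 111

Derivation:
Trace (tracking value):
cache = {'b': 25, 'item': 51}  # -> cache = {'b': 25, 'item': 51}
cache['x'] = 87  # -> cache = {'b': 25, 'item': 51, 'x': 87}
cache['b'] = 111  # -> cache = {'b': 111, 'item': 51, 'x': 87}
value = cache['b']  # -> value = 111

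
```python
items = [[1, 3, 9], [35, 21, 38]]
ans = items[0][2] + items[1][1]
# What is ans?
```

Answer: 30

Derivation:
Trace (tracking ans):
items = [[1, 3, 9], [35, 21, 38]]  # -> items = [[1, 3, 9], [35, 21, 38]]
ans = items[0][2] + items[1][1]  # -> ans = 30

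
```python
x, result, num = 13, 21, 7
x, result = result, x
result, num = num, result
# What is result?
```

Answer: 7

Derivation:
Trace (tracking result):
x, result, num = (13, 21, 7)  # -> x = 13, result = 21, num = 7
x, result = (result, x)  # -> x = 21, result = 13
result, num = (num, result)  # -> result = 7, num = 13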